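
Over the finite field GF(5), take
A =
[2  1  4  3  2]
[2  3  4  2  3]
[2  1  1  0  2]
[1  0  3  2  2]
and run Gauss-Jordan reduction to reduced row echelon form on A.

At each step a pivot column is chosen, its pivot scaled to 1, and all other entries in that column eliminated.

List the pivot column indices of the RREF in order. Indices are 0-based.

step 1: normalize row 0 (÷2) = (1, 3, 2, 4, 1)
  row 1: subtract 2×row0 = (0, 2, 0, 4, 1)
  row 2: subtract 2×row0 = (0, 0, 2, 2, 0)
  row 3: subtract 1×row0 = (0, 2, 1, 3, 1)
step 2: normalize row 1 (÷2) = (0, 1, 0, 2, 3)
  row 0: subtract 3×row1 = (1, 0, 2, 3, 2)
  row 3: subtract 2×row1 = (0, 0, 1, 4, 0)
step 3: normalize row 2 (÷2) = (0, 0, 1, 1, 0)
  row 0: subtract 2×row2 = (1, 0, 0, 1, 2)
  row 3: subtract 1×row2 = (0, 0, 0, 3, 0)
step 4: normalize row 3 (÷3) = (0, 0, 0, 1, 0)
  row 0: subtract 1×row3 = (1, 0, 0, 0, 2)
  row 1: subtract 2×row3 = (0, 1, 0, 0, 3)
  row 2: subtract 1×row3 = (0, 0, 1, 0, 0)

pivot columns: 0, 1, 2, 3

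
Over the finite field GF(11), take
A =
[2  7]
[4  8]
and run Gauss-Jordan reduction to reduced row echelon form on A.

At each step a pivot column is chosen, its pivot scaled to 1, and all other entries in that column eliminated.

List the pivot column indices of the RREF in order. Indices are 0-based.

pivot columns: 0, 1

step 1: normalize row 0 (÷2) = (1, 9)
  row 1: subtract 4×row0 = (0, 5)
step 2: normalize row 1 (÷5) = (0, 1)
  row 0: subtract 9×row1 = (1, 0)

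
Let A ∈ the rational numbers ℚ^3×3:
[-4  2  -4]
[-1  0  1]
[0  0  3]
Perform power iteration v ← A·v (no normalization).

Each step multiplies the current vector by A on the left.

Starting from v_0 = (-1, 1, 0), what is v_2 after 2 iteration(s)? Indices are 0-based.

v_0 = (-1, 1, 0).
v_1 = A·v_0 = (6, 1, 0).
v_2 = A·v_1 = (-22, -6, 0).

v_2 = (-22, -6, 0)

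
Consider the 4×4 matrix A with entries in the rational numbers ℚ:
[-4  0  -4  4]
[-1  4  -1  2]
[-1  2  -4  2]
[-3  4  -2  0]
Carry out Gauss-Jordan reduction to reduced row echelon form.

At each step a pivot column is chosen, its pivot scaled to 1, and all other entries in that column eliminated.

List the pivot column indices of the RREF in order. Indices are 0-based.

step 1: normalize row 0 (÷-4) = (1, 0, 1, -1)
  row 1: subtract -1×row0 = (0, 4, 0, 1)
  row 2: subtract -1×row0 = (0, 2, -3, 1)
  row 3: subtract -3×row0 = (0, 4, 1, -3)
step 2: normalize row 1 (÷4) = (0, 1, 0, 1/4)
  row 2: subtract 2×row1 = (0, 0, -3, 1/2)
  row 3: subtract 4×row1 = (0, 0, 1, -4)
step 3: normalize row 2 (÷-3) = (0, 0, 1, -1/6)
  row 0: subtract 1×row2 = (1, 0, 0, -5/6)
  row 3: subtract 1×row2 = (0, 0, 0, -23/6)
step 4: normalize row 3 (÷-23/6) = (0, 0, 0, 1)
  row 0: subtract -5/6×row3 = (1, 0, 0, 0)
  row 1: subtract 1/4×row3 = (0, 1, 0, 0)
  row 2: subtract -1/6×row3 = (0, 0, 1, 0)

pivot columns: 0, 1, 2, 3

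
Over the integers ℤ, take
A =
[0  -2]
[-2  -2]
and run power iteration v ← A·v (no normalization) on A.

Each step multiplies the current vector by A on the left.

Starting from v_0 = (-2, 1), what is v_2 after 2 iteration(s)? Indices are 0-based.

v_0 = (-2, 1).
v_1 = A·v_0 = (-2, 2).
v_2 = A·v_1 = (-4, 0).

v_2 = (-4, 0)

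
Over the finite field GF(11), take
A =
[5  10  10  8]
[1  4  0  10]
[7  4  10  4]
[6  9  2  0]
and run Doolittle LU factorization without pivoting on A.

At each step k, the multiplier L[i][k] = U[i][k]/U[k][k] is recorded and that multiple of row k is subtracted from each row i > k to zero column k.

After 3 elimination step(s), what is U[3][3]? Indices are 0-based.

[col 0] pivot 5
  R1 -= 9*R0 → (0, 2, 9, 4)  (L[1][0] := 9)
  R2 -= 8*R0 → (0, 1, 7, 6)  (L[2][0] := 8)
  R3 -= 10*R0 → (0, 8, 1, 8)  (L[3][0] := 10)
[col 1] pivot 2
  R2 -= 6*R1 → (0, 0, 8, 4)  (L[2][1] := 6)
  R3 -= 4*R1 → (0, 0, 9, 3)  (L[3][1] := 4)
[col 2] pivot 8
  R3 -= 8*R2 → (0, 0, 0, 4)  (L[3][2] := 8)

U[3][3] = 4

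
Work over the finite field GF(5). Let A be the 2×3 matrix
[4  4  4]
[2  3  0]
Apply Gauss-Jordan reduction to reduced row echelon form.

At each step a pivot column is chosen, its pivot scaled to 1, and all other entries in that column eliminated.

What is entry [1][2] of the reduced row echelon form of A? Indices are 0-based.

step 1: normalize row 0 (÷4) = (1, 1, 1)
  row 1: subtract 2×row0 = (0, 1, 3)
step 2: normalize row 1 (÷1) = (0, 1, 3)
  row 0: subtract 1×row1 = (1, 0, 3)

M[1][2] = 3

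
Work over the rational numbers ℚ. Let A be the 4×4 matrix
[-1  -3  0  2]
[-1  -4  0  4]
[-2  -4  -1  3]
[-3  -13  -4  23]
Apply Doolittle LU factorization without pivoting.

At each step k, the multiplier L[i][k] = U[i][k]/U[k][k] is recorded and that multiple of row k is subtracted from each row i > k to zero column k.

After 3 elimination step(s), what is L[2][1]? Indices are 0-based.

L[2][1] = -2

k=0: U[0][0]=-1
  eliminate (1,0): mult=1, new row 1: (0, -1, 0, 2); set L[1][0]=1
  eliminate (2,0): mult=2, new row 2: (0, 2, -1, -1); set L[2][0]=2
  eliminate (3,0): mult=3, new row 3: (0, -4, -4, 17); set L[3][0]=3
k=1: U[1][1]=-1
  eliminate (2,1): mult=-2, new row 2: (0, 0, -1, 3); set L[2][1]=-2
  eliminate (3,1): mult=4, new row 3: (0, 0, -4, 9); set L[3][1]=4
k=2: U[2][2]=-1
  eliminate (3,2): mult=4, new row 3: (0, 0, 0, -3); set L[3][2]=4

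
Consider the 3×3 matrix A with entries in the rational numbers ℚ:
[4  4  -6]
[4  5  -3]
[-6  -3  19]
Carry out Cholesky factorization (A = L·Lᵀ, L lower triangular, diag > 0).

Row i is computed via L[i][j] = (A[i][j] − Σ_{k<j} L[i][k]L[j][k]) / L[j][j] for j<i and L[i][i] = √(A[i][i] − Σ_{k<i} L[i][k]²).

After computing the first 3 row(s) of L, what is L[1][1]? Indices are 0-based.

Step 1: L[0][0] = √(4) = 2.
  L[1][0] = (4) / L[0][0] = 2.
Step 2: L[1][1] = √(1) = 1.
  L[2][0] = (-6) / L[0][0] = -3.
  L[2][1] = (3) / L[1][1] = 3.
Step 3: L[2][2] = √(1) = 1.

L[1][1] = 1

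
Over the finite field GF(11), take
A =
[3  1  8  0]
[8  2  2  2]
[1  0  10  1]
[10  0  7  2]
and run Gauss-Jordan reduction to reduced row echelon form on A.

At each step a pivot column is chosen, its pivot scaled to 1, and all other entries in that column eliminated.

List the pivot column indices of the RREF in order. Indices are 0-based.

pivot columns: 0, 1, 2, 3

[1] R0 /= 3  ⇒  (1, 4, 10, 0)
     R1 -= 8·R0  ⇒  (0, 3, 10, 2)
     R2 -= 1·R0  ⇒  (0, 7, 0, 1)
     R3 -= 10·R0  ⇒  (0, 4, 6, 2)
[2] R1 /= 3  ⇒  (0, 1, 7, 8)
     R0 -= 4·R1  ⇒  (1, 0, 4, 1)
     R2 -= 7·R1  ⇒  (0, 0, 6, 0)
     R3 -= 4·R1  ⇒  (0, 0, 0, 3)
[3] R2 /= 6  ⇒  (0, 0, 1, 0)
     R0 -= 4·R2  ⇒  (1, 0, 0, 1)
     R1 -= 7·R2  ⇒  (0, 1, 0, 8)
[4] R3 /= 3  ⇒  (0, 0, 0, 1)
     R0 -= 1·R3  ⇒  (1, 0, 0, 0)
     R1 -= 8·R3  ⇒  (0, 1, 0, 0)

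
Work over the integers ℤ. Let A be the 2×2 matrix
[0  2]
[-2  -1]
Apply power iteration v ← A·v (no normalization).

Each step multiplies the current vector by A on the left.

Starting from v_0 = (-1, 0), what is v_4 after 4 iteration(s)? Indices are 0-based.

v_4 = (-12, 14)

v_0 = (-1, 0).
v_1 = A·v_0 = (0, 2).
v_2 = A·v_1 = (4, -2).
v_3 = A·v_2 = (-4, -6).
v_4 = A·v_3 = (-12, 14).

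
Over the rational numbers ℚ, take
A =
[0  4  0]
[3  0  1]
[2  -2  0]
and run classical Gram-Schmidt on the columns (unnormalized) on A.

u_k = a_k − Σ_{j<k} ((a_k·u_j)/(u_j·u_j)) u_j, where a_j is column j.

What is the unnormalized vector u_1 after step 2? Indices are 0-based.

Step 1: u_0 = a_0 = (0, 3, 2).
Step 2: u_1 = a_1 − (-4/13)·u_0 = (4, 12/13, -18/13).

u_1 = (4, 12/13, -18/13)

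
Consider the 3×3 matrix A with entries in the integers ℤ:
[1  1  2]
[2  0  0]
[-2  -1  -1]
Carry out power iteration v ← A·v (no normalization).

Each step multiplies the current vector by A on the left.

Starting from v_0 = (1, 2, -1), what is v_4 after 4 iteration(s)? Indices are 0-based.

v_0 = (1, 2, -1).
v_1 = A·v_0 = (1, 2, -3).
v_2 = A·v_1 = (-3, 2, -1).
v_3 = A·v_2 = (-3, -6, 5).
v_4 = A·v_3 = (1, -6, 7).

v_4 = (1, -6, 7)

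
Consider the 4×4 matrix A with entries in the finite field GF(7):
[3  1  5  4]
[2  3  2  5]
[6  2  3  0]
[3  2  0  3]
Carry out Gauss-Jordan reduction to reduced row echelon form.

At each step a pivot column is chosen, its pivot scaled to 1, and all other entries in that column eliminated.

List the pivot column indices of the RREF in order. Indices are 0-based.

[1] R0 /= 3  ⇒  (1, 5, 4, 6)
     R1 -= 2·R0  ⇒  (0, 0, 1, 0)
     R2 -= 6·R0  ⇒  (0, 0, 0, 6)
     R3 -= 3·R0  ⇒  (0, 1, 2, 6)
[2] R1 <-> R3
[2] R1 /= 1  ⇒  (0, 1, 2, 6)
     R0 -= 5·R1  ⇒  (1, 0, 1, 4)
[3] R2 <-> R3
[3] R2 /= 1  ⇒  (0, 0, 1, 0)
     R0 -= 1·R2  ⇒  (1, 0, 0, 4)
     R1 -= 2·R2  ⇒  (0, 1, 0, 6)
[4] R3 /= 6  ⇒  (0, 0, 0, 1)
     R0 -= 4·R3  ⇒  (1, 0, 0, 0)
     R1 -= 6·R3  ⇒  (0, 1, 0, 0)

pivot columns: 0, 1, 2, 3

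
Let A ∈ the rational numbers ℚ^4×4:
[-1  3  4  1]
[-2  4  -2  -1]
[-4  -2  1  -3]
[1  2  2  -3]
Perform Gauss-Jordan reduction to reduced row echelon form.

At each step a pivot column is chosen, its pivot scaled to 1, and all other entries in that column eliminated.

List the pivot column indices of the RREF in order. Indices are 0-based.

pivot columns: 0, 1, 2, 3

step 1: normalize row 0 (÷-1) = (1, -3, -4, -1)
  row 1: subtract -2×row0 = (0, -2, -10, -3)
  row 2: subtract -4×row0 = (0, -14, -15, -7)
  row 3: subtract 1×row0 = (0, 5, 6, -2)
step 2: normalize row 1 (÷-2) = (0, 1, 5, 3/2)
  row 0: subtract -3×row1 = (1, 0, 11, 7/2)
  row 2: subtract -14×row1 = (0, 0, 55, 14)
  row 3: subtract 5×row1 = (0, 0, -19, -19/2)
step 3: normalize row 2 (÷55) = (0, 0, 1, 14/55)
  row 0: subtract 11×row2 = (1, 0, 0, 7/10)
  row 1: subtract 5×row2 = (0, 1, 0, 5/22)
  row 3: subtract -19×row2 = (0, 0, 0, -513/110)
step 4: normalize row 3 (÷-513/110) = (0, 0, 0, 1)
  row 0: subtract 7/10×row3 = (1, 0, 0, 0)
  row 1: subtract 5/22×row3 = (0, 1, 0, 0)
  row 2: subtract 14/55×row3 = (0, 0, 1, 0)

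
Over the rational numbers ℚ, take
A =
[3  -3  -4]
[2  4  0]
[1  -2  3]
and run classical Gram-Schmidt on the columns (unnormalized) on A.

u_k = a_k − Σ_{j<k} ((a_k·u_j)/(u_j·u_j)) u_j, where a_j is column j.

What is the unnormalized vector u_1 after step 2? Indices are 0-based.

Step 1: u_0 = a_0 = (3, 2, 1).
Step 2: u_1 = a_1 − (-3/14)·u_0 = (-33/14, 31/7, -25/14).

u_1 = (-33/14, 31/7, -25/14)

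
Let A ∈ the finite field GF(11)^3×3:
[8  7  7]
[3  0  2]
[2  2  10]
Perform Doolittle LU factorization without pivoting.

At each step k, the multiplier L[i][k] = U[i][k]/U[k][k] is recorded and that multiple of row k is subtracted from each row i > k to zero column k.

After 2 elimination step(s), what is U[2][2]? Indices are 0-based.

U[2][2] = 4

Step 1: pivot at (0,0) is 8.
  row1 ← row1 − (10)·row0  ⇒  L[1][0]=10, U row1=(0, 7, 9)
  row2 ← row2 − (3)·row0  ⇒  L[2][0]=3, U row2=(0, 3, 0)
Step 2: pivot at (1,1) is 7.
  row2 ← row2 − (2)·row1  ⇒  L[2][1]=2, U row2=(0, 0, 4)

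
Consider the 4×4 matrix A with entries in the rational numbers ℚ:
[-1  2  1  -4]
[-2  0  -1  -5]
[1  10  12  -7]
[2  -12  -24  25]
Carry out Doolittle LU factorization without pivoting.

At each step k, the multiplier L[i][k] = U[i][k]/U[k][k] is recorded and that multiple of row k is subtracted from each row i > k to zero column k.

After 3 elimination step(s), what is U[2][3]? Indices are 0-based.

Step 1: pivot at (0,0) is -1.
  row1 ← row1 − (2)·row0  ⇒  L[1][0]=2, U row1=(0, -4, -3, 3)
  row2 ← row2 − (-1)·row0  ⇒  L[2][0]=-1, U row2=(0, 12, 13, -11)
  row3 ← row3 − (-2)·row0  ⇒  L[3][0]=-2, U row3=(0, -8, -22, 17)
Step 2: pivot at (1,1) is -4.
  row2 ← row2 − (-3)·row1  ⇒  L[2][1]=-3, U row2=(0, 0, 4, -2)
  row3 ← row3 − (2)·row1  ⇒  L[3][1]=2, U row3=(0, 0, -16, 11)
Step 3: pivot at (2,2) is 4.
  row3 ← row3 − (-4)·row2  ⇒  L[3][2]=-4, U row3=(0, 0, 0, 3)

U[2][3] = -2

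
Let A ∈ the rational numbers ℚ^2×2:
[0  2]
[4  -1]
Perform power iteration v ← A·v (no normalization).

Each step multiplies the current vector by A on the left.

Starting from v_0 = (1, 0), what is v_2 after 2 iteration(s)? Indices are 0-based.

v_0 = (1, 0).
v_1 = A·v_0 = (0, 4).
v_2 = A·v_1 = (8, -4).

v_2 = (8, -4)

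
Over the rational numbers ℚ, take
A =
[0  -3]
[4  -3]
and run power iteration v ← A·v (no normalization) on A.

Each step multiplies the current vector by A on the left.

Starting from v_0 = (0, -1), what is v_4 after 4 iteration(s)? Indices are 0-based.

v_4 = (135, 99)

v_0 = (0, -1).
v_1 = A·v_0 = (3, 3).
v_2 = A·v_1 = (-9, 3).
v_3 = A·v_2 = (-9, -45).
v_4 = A·v_3 = (135, 99).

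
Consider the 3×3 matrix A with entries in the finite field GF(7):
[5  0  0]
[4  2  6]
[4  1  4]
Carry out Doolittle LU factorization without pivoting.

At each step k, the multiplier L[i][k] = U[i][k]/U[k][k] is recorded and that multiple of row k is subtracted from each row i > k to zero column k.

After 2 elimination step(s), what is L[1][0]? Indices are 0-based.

L[1][0] = 5

[col 0] pivot 5
  R1 -= 5*R0 → (0, 2, 6)  (L[1][0] := 5)
  R2 -= 5*R0 → (0, 1, 4)  (L[2][0] := 5)
[col 1] pivot 2
  R2 -= 4*R1 → (0, 0, 1)  (L[2][1] := 4)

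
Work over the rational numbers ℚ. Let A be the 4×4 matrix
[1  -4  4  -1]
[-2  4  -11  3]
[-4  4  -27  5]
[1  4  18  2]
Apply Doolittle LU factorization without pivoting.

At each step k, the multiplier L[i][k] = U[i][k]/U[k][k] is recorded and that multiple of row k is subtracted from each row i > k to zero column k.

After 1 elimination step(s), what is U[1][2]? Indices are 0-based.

k=0: U[0][0]=1
  eliminate (1,0): mult=-2, new row 1: (0, -4, -3, 1); set L[1][0]=-2
  eliminate (2,0): mult=-4, new row 2: (0, -12, -11, 1); set L[2][0]=-4
  eliminate (3,0): mult=1, new row 3: (0, 8, 14, 3); set L[3][0]=1

U[1][2] = -3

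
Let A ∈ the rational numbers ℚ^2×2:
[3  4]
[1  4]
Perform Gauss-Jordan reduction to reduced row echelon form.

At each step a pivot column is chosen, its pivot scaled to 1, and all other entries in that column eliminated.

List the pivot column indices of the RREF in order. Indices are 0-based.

pivot columns: 0, 1

pivot(0,0)=3: scale R0 → (1, 4/3)
  clear (1,0): R1 −= (1)R0 → (0, 8/3)
pivot(1,1)=8/3: scale R1 → (0, 1)
  clear (0,1): R0 −= (4/3)R1 → (1, 0)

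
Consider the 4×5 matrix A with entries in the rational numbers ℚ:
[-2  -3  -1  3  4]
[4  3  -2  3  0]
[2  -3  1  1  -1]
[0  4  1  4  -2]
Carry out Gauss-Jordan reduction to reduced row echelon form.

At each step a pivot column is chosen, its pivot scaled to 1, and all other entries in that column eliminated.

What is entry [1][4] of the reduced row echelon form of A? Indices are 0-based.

M[1][4] = -75/202

step 1: normalize row 0 (÷-2) = (1, 3/2, 1/2, -3/2, -2)
  row 1: subtract 4×row0 = (0, -3, -4, 9, 8)
  row 2: subtract 2×row0 = (0, -6, 0, 4, 3)
step 2: normalize row 1 (÷-3) = (0, 1, 4/3, -3, -8/3)
  row 0: subtract 3/2×row1 = (1, 0, -3/2, 3, 2)
  row 2: subtract -6×row1 = (0, 0, 8, -14, -13)
  row 3: subtract 4×row1 = (0, 0, -13/3, 16, 26/3)
step 3: normalize row 2 (÷8) = (0, 0, 1, -7/4, -13/8)
  row 0: subtract -3/2×row2 = (1, 0, 0, 3/8, -7/16)
  row 1: subtract 4/3×row2 = (0, 1, 0, -2/3, -1/2)
  row 3: subtract -13/3×row2 = (0, 0, 0, 101/12, 13/8)
step 4: normalize row 3 (÷101/12) = (0, 0, 0, 1, 39/202)
  row 0: subtract 3/8×row3 = (1, 0, 0, 0, -103/202)
  row 1: subtract -2/3×row3 = (0, 1, 0, 0, -75/202)
  row 2: subtract -7/4×row3 = (0, 0, 1, 0, -130/101)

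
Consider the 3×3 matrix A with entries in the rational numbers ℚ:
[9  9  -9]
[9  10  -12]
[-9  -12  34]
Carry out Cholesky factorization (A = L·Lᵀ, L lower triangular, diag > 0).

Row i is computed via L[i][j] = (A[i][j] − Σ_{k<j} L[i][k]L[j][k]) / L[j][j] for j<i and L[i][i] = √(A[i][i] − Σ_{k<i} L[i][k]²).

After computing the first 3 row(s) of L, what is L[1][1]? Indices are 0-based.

L[1][1] = 1

Step 1: L[0][0] = √(9) = 3.
  L[1][0] = (9) / L[0][0] = 3.
Step 2: L[1][1] = √(1) = 1.
  L[2][0] = (-9) / L[0][0] = -3.
  L[2][1] = (-3) / L[1][1] = -3.
Step 3: L[2][2] = √(16) = 4.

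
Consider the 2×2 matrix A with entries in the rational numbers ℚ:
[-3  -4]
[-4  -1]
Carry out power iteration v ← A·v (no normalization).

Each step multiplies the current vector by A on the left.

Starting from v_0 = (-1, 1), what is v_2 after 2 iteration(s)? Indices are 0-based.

v_2 = (-9, 1)

v_0 = (-1, 1).
v_1 = A·v_0 = (-1, 3).
v_2 = A·v_1 = (-9, 1).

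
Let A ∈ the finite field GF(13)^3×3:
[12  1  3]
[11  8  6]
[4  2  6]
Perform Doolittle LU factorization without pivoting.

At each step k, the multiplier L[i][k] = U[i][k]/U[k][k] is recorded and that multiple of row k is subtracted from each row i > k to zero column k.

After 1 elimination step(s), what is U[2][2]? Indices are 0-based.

U[2][2] = 5

[col 0] pivot 12
  R1 -= 2*R0 → (0, 6, 0)  (L[1][0] := 2)
  R2 -= 9*R0 → (0, 6, 5)  (L[2][0] := 9)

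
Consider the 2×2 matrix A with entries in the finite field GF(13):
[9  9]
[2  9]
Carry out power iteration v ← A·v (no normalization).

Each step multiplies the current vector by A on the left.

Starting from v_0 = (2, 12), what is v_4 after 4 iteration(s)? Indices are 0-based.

v_4 = (9, 1)

v_0 = (2, 12).
v_1 = A·v_0 = (9, 8).
v_2 = A·v_1 = (10, 12).
v_3 = A·v_2 = (3, 11).
v_4 = A·v_3 = (9, 1).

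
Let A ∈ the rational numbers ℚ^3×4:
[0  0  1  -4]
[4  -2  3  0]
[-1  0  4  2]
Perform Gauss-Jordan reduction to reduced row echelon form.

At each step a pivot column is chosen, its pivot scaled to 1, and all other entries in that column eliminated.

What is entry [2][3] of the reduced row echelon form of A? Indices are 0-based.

[1] R0 <-> R1
[1] R0 /= 4  ⇒  (1, -1/2, 3/4, 0)
     R2 -= -1·R0  ⇒  (0, -1/2, 19/4, 2)
[2] R1 <-> R2
[2] R1 /= -1/2  ⇒  (0, 1, -19/2, -4)
     R0 -= -1/2·R1  ⇒  (1, 0, -4, -2)
[3] R2 /= 1  ⇒  (0, 0, 1, -4)
     R0 -= -4·R2  ⇒  (1, 0, 0, -18)
     R1 -= -19/2·R2  ⇒  (0, 1, 0, -42)

M[2][3] = -4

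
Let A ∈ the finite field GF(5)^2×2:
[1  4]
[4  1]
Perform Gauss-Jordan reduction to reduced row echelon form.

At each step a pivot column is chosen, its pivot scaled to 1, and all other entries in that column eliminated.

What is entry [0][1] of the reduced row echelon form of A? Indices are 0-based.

M[0][1] = 4

pivot(0,0)=1: scale R0 → (1, 4)
  clear (1,0): R1 −= (4)R0 → (0, 0)
col 1: no nonzero at/below row 1; advance.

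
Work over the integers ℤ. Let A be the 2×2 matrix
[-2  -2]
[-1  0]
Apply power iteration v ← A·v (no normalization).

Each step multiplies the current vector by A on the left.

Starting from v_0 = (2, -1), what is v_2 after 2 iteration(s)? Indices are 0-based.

v_2 = (8, 2)

v_0 = (2, -1).
v_1 = A·v_0 = (-2, -2).
v_2 = A·v_1 = (8, 2).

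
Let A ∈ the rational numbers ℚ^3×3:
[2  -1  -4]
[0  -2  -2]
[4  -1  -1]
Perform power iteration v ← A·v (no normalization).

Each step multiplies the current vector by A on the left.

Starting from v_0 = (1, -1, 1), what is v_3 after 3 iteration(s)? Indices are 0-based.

v_0 = (1, -1, 1).
v_1 = A·v_0 = (-1, 0, 4).
v_2 = A·v_1 = (-18, -8, -8).
v_3 = A·v_2 = (4, 32, -56).

v_3 = (4, 32, -56)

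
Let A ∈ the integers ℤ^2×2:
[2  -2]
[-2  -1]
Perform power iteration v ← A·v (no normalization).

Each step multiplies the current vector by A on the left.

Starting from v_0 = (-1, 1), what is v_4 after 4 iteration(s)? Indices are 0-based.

v_4 = (-94, 55)

v_0 = (-1, 1).
v_1 = A·v_0 = (-4, 1).
v_2 = A·v_1 = (-10, 7).
v_3 = A·v_2 = (-34, 13).
v_4 = A·v_3 = (-94, 55).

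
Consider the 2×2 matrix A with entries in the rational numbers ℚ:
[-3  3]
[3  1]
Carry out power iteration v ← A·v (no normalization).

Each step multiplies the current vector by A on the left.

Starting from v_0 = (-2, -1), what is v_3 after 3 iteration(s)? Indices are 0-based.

v_0 = (-2, -1).
v_1 = A·v_0 = (3, -7).
v_2 = A·v_1 = (-30, 2).
v_3 = A·v_2 = (96, -88).

v_3 = (96, -88)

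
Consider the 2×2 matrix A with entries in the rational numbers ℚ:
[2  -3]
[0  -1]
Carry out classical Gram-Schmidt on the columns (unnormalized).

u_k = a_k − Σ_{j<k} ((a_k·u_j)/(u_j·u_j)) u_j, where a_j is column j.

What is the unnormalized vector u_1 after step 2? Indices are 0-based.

u_1 = (0, -1)

Step 1: u_0 = a_0 = (2, 0).
Step 2: u_1 = a_1 − (-3/2)·u_0 = (0, -1).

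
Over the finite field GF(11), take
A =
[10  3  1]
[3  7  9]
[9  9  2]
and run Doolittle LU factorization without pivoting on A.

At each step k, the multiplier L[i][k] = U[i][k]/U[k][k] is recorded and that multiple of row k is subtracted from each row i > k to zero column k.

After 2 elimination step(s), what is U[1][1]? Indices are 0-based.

Step 1: pivot at (0,0) is 10.
  row1 ← row1 − (8)·row0  ⇒  L[1][0]=8, U row1=(0, 5, 1)
  row2 ← row2 − (2)·row0  ⇒  L[2][0]=2, U row2=(0, 3, 0)
Step 2: pivot at (1,1) is 5.
  row2 ← row2 − (5)·row1  ⇒  L[2][1]=5, U row2=(0, 0, 6)

U[1][1] = 5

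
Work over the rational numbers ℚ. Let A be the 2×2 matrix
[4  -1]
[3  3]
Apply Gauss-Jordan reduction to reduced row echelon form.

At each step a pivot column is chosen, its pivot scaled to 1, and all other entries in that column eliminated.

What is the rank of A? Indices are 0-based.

rank = 2

step 1: normalize row 0 (÷4) = (1, -1/4)
  row 1: subtract 3×row0 = (0, 15/4)
step 2: normalize row 1 (÷15/4) = (0, 1)
  row 0: subtract -1/4×row1 = (1, 0)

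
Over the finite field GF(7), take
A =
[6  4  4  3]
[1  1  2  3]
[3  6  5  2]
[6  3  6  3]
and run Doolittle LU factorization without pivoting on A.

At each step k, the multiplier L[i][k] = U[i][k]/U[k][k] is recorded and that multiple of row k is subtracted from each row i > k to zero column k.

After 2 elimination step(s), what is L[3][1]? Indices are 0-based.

[col 0] pivot 6
  R1 -= 6*R0 → (0, 5, 6, 6)  (L[1][0] := 6)
  R2 -= 4*R0 → (0, 4, 3, 4)  (L[2][0] := 4)
  R3 -= 1*R0 → (0, 6, 2, 0)  (L[3][0] := 1)
[col 1] pivot 5
  R2 -= 5*R1 → (0, 0, 1, 2)  (L[2][1] := 5)
  R3 -= 4*R1 → (0, 0, 6, 4)  (L[3][1] := 4)

L[3][1] = 4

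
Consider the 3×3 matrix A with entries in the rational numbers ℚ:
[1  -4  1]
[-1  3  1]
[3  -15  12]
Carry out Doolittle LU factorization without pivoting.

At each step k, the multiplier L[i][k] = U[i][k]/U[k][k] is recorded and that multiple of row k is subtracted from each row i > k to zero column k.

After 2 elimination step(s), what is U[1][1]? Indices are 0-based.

[col 0] pivot 1
  R1 -= -1*R0 → (0, -1, 2)  (L[1][0] := -1)
  R2 -= 3*R0 → (0, -3, 9)  (L[2][0] := 3)
[col 1] pivot -1
  R2 -= 3*R1 → (0, 0, 3)  (L[2][1] := 3)

U[1][1] = -1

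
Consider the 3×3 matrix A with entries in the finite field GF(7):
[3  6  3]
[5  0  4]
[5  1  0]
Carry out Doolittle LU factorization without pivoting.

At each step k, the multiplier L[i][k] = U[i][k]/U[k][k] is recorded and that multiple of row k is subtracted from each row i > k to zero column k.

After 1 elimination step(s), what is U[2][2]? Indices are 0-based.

Step 1: pivot at (0,0) is 3.
  row1 ← row1 − (4)·row0  ⇒  L[1][0]=4, U row1=(0, 4, 6)
  row2 ← row2 − (4)·row0  ⇒  L[2][0]=4, U row2=(0, 5, 2)

U[2][2] = 2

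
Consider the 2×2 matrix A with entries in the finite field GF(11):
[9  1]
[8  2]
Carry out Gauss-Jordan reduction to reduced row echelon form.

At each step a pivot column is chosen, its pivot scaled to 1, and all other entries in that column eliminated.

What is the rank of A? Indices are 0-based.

rank = 2

pivot(0,0)=9: scale R0 → (1, 5)
  clear (1,0): R1 −= (8)R0 → (0, 6)
pivot(1,1)=6: scale R1 → (0, 1)
  clear (0,1): R0 −= (5)R1 → (1, 0)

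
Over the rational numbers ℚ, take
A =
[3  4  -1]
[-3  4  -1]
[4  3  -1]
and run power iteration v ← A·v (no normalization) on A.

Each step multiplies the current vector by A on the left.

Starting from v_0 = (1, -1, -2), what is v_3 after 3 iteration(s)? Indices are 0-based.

v_0 = (1, -1, -2).
v_1 = A·v_0 = (1, -5, 3).
v_2 = A·v_1 = (-20, -26, -14).
v_3 = A·v_2 = (-150, -30, -144).

v_3 = (-150, -30, -144)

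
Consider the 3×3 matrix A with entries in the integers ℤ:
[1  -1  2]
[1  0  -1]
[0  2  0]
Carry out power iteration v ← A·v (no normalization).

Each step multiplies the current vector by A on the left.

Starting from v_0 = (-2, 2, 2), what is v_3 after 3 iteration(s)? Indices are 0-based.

v_3 = (0, 20, -8)

v_0 = (-2, 2, 2).
v_1 = A·v_0 = (0, -4, 4).
v_2 = A·v_1 = (12, -4, -8).
v_3 = A·v_2 = (0, 20, -8).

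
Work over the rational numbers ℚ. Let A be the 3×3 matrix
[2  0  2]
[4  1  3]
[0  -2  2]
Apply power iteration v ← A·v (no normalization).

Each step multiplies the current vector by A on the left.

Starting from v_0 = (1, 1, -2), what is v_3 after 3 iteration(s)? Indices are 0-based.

v_3 = (-52, -121, 34)

v_0 = (1, 1, -2).
v_1 = A·v_0 = (-2, -1, -6).
v_2 = A·v_1 = (-16, -27, -10).
v_3 = A·v_2 = (-52, -121, 34).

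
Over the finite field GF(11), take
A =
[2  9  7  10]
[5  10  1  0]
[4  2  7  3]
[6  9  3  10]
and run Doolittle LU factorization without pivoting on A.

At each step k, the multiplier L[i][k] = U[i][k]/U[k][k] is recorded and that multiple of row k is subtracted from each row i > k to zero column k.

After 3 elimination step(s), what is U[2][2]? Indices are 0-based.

[col 0] pivot 2
  R1 -= 8*R0 → (0, 4, 0, 8)  (L[1][0] := 8)
  R2 -= 2*R0 → (0, 6, 4, 5)  (L[2][0] := 2)
  R3 -= 3*R0 → (0, 4, 4, 2)  (L[3][0] := 3)
[col 1] pivot 4
  R2 -= 7*R1 → (0, 0, 4, 4)  (L[2][1] := 7)
  R3 -= 1*R1 → (0, 0, 4, 5)  (L[3][1] := 1)
[col 2] pivot 4
  R3 -= 1*R2 → (0, 0, 0, 1)  (L[3][2] := 1)

U[2][2] = 4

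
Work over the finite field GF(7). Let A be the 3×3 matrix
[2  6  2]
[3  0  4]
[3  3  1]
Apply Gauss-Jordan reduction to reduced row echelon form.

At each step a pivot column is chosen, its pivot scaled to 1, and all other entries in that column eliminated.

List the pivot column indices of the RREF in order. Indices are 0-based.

[1] R0 /= 2  ⇒  (1, 3, 1)
     R1 -= 3·R0  ⇒  (0, 5, 1)
     R2 -= 3·R0  ⇒  (0, 1, 5)
[2] R1 /= 5  ⇒  (0, 1, 3)
     R0 -= 3·R1  ⇒  (1, 0, 6)
     R2 -= 1·R1  ⇒  (0, 0, 2)
[3] R2 /= 2  ⇒  (0, 0, 1)
     R0 -= 6·R2  ⇒  (1, 0, 0)
     R1 -= 3·R2  ⇒  (0, 1, 0)

pivot columns: 0, 1, 2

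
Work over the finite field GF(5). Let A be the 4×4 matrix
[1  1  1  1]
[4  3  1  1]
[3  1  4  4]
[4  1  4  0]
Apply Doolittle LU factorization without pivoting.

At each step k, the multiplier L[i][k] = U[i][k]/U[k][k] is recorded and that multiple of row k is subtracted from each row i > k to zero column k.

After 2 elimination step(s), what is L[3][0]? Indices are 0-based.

[col 0] pivot 1
  R1 -= 4*R0 → (0, 4, 2, 2)  (L[1][0] := 4)
  R2 -= 3*R0 → (0, 3, 1, 1)  (L[2][0] := 3)
  R3 -= 4*R0 → (0, 2, 0, 1)  (L[3][0] := 4)
[col 1] pivot 4
  R2 -= 2*R1 → (0, 0, 2, 2)  (L[2][1] := 2)
  R3 -= 3*R1 → (0, 0, 4, 0)  (L[3][1] := 3)

L[3][0] = 4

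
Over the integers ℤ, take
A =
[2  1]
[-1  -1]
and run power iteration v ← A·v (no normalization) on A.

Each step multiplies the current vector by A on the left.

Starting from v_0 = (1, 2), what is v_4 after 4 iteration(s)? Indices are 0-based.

v_4 = (14, -5)

v_0 = (1, 2).
v_1 = A·v_0 = (4, -3).
v_2 = A·v_1 = (5, -1).
v_3 = A·v_2 = (9, -4).
v_4 = A·v_3 = (14, -5).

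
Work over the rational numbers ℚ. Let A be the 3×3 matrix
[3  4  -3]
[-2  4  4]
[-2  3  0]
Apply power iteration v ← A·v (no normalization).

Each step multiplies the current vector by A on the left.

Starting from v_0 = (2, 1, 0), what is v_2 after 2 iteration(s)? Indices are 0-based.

v_0 = (2, 1, 0).
v_1 = A·v_0 = (10, 0, -1).
v_2 = A·v_1 = (33, -24, -20).

v_2 = (33, -24, -20)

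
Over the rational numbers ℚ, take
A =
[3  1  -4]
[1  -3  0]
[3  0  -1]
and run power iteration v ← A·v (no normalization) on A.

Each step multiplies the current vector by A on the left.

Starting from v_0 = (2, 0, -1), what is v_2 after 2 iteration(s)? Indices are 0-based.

v_0 = (2, 0, -1).
v_1 = A·v_0 = (10, 2, 7).
v_2 = A·v_1 = (4, 4, 23).

v_2 = (4, 4, 23)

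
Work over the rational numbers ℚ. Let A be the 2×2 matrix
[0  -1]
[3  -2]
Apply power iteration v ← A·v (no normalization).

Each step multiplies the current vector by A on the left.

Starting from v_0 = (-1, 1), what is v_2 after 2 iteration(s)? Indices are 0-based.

v_0 = (-1, 1).
v_1 = A·v_0 = (-1, -5).
v_2 = A·v_1 = (5, 7).

v_2 = (5, 7)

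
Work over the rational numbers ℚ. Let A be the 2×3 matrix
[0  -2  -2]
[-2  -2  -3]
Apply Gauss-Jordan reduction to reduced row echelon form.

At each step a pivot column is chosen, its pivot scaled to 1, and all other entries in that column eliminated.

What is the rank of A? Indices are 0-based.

rank = 2

step 1: exchange rows 0,1
step 1: normalize row 0 (÷-2) = (1, 1, 3/2)
step 2: normalize row 1 (÷-2) = (0, 1, 1)
  row 0: subtract 1×row1 = (1, 0, 1/2)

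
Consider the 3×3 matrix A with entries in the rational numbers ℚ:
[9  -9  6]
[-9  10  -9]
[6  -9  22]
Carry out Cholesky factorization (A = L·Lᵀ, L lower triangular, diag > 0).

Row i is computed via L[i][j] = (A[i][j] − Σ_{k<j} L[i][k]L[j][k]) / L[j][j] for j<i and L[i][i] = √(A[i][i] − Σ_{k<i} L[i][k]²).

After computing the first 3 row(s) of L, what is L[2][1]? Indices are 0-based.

Step 1: L[0][0] = √(9) = 3.
  L[1][0] = (-9) / L[0][0] = -3.
Step 2: L[1][1] = √(1) = 1.
  L[2][0] = (6) / L[0][0] = 2.
  L[2][1] = (-3) / L[1][1] = -3.
Step 3: L[2][2] = √(9) = 3.

L[2][1] = -3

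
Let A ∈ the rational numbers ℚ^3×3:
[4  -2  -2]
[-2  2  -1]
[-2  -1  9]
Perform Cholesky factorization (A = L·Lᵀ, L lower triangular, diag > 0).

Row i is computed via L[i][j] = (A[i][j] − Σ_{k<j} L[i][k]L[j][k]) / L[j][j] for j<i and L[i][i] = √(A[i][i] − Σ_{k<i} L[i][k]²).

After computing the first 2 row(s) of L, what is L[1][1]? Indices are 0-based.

L[1][1] = 1

Step 1: L[0][0] = √(4) = 2.
  L[1][0] = (-2) / L[0][0] = -1.
Step 2: L[1][1] = √(1) = 1.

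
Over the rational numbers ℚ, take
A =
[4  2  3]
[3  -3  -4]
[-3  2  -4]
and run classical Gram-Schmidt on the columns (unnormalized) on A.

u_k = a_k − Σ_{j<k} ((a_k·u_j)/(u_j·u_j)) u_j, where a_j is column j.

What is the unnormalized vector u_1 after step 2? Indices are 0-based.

u_1 = (48/17, -81/34, 47/34)

Step 1: u_0 = a_0 = (4, 3, -3).
Step 2: u_1 = a_1 − (-7/34)·u_0 = (48/17, -81/34, 47/34).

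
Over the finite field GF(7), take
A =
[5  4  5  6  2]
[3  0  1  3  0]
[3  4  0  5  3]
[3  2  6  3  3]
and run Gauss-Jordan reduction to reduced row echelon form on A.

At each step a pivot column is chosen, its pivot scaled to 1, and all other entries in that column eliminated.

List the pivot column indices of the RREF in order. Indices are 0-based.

[1] R0 /= 5  ⇒  (1, 5, 1, 4, 6)
     R1 -= 3·R0  ⇒  (0, 6, 5, 5, 3)
     R2 -= 3·R0  ⇒  (0, 3, 4, 0, 6)
     R3 -= 3·R0  ⇒  (0, 1, 3, 5, 6)
[2] R1 /= 6  ⇒  (0, 1, 2, 2, 4)
     R0 -= 5·R1  ⇒  (1, 0, 5, 1, 0)
     R2 -= 3·R1  ⇒  (0, 0, 5, 1, 1)
     R3 -= 1·R1  ⇒  (0, 0, 1, 3, 2)
[3] R2 /= 5  ⇒  (0, 0, 1, 3, 3)
     R0 -= 5·R2  ⇒  (1, 0, 0, 0, 6)
     R1 -= 2·R2  ⇒  (0, 1, 0, 3, 5)
     R3 -= 1·R2  ⇒  (0, 0, 0, 0, 6)
column 3 empty below row 3
[4] R3 /= 6  ⇒  (0, 0, 0, 0, 1)
     R0 -= 6·R3  ⇒  (1, 0, 0, 0, 0)
     R1 -= 5·R3  ⇒  (0, 1, 0, 3, 0)
     R2 -= 3·R3  ⇒  (0, 0, 1, 3, 0)

pivot columns: 0, 1, 2, 4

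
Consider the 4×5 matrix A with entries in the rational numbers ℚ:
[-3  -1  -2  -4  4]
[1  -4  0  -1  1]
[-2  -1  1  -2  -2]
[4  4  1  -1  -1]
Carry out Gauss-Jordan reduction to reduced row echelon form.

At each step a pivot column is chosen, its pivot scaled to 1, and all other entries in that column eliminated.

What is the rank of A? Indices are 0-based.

rank = 4

pivot(0,0)=-3: scale R0 → (1, 1/3, 2/3, 4/3, -4/3)
  clear (1,0): R1 −= (1)R0 → (0, -13/3, -2/3, -7/3, 7/3)
  clear (2,0): R2 −= (-2)R0 → (0, -1/3, 7/3, 2/3, -14/3)
  clear (3,0): R3 −= (4)R0 → (0, 8/3, -5/3, -19/3, 13/3)
pivot(1,1)=-13/3: scale R1 → (0, 1, 2/13, 7/13, -7/13)
  clear (0,1): R0 −= (1/3)R1 → (1, 0, 8/13, 15/13, -15/13)
  clear (2,1): R2 −= (-1/3)R1 → (0, 0, 31/13, 11/13, -63/13)
  clear (3,1): R3 −= (8/3)R1 → (0, 0, -27/13, -101/13, 75/13)
pivot(2,2)=31/13: scale R2 → (0, 0, 1, 11/31, -63/31)
  clear (0,2): R0 −= (8/13)R2 → (1, 0, 0, 29/31, 3/31)
  clear (1,2): R1 −= (2/13)R2 → (0, 1, 0, 15/31, -7/31)
  clear (3,2): R3 −= (-27/13)R2 → (0, 0, 0, -218/31, 48/31)
pivot(3,3)=-218/31: scale R3 → (0, 0, 0, 1, -24/109)
  clear (0,3): R0 −= (29/31)R3 → (1, 0, 0, 0, 33/109)
  clear (1,3): R1 −= (15/31)R3 → (0, 1, 0, 0, -13/109)
  clear (2,3): R2 −= (11/31)R3 → (0, 0, 1, 0, -213/109)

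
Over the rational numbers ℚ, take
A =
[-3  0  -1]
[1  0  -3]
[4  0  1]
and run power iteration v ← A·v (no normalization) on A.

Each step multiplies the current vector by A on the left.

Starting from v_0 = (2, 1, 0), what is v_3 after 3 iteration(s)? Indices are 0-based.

v_3 = (-14, 58, 24)

v_0 = (2, 1, 0).
v_1 = A·v_0 = (-6, 2, 8).
v_2 = A·v_1 = (10, -30, -16).
v_3 = A·v_2 = (-14, 58, 24).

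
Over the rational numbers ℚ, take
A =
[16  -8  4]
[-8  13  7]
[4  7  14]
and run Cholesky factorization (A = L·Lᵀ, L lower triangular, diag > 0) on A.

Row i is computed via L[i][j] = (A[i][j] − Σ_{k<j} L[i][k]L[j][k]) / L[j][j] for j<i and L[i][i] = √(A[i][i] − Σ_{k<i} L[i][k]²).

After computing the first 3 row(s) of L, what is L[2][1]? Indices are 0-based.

L[2][1] = 3

Step 1: L[0][0] = √(16) = 4.
  L[1][0] = (-8) / L[0][0] = -2.
Step 2: L[1][1] = √(9) = 3.
  L[2][0] = (4) / L[0][0] = 1.
  L[2][1] = (9) / L[1][1] = 3.
Step 3: L[2][2] = √(4) = 2.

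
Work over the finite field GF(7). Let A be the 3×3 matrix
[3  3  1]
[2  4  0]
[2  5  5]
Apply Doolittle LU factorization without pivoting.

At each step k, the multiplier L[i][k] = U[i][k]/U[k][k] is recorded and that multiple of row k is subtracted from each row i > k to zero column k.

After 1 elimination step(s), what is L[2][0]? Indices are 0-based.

Step 1: pivot at (0,0) is 3.
  row1 ← row1 − (3)·row0  ⇒  L[1][0]=3, U row1=(0, 2, 4)
  row2 ← row2 − (3)·row0  ⇒  L[2][0]=3, U row2=(0, 3, 2)

L[2][0] = 3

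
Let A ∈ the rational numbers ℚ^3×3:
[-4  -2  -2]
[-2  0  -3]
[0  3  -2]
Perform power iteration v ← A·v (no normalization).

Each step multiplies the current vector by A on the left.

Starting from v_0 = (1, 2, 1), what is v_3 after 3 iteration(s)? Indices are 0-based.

v_0 = (1, 2, 1).
v_1 = A·v_0 = (-10, -5, 4).
v_2 = A·v_1 = (42, 8, -23).
v_3 = A·v_2 = (-138, -15, 70).

v_3 = (-138, -15, 70)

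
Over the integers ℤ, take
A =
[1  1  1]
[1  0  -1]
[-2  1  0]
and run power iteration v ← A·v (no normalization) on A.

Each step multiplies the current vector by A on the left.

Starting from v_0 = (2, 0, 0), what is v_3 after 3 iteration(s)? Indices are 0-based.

v_3 = (4, 2, 6)

v_0 = (2, 0, 0).
v_1 = A·v_0 = (2, 2, -4).
v_2 = A·v_1 = (0, 6, -2).
v_3 = A·v_2 = (4, 2, 6).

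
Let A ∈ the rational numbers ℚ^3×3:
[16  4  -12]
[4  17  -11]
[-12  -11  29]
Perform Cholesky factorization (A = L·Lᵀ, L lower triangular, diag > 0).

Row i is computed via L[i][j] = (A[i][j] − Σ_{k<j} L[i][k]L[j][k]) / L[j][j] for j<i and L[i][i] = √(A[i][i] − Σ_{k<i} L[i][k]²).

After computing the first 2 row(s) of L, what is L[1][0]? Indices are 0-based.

L[1][0] = 1

Step 1: L[0][0] = √(16) = 4.
  L[1][0] = (4) / L[0][0] = 1.
Step 2: L[1][1] = √(16) = 4.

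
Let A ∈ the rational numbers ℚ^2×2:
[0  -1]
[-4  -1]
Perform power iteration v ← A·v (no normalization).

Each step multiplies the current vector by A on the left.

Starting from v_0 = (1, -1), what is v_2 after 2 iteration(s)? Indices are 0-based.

v_2 = (3, -1)

v_0 = (1, -1).
v_1 = A·v_0 = (1, -3).
v_2 = A·v_1 = (3, -1).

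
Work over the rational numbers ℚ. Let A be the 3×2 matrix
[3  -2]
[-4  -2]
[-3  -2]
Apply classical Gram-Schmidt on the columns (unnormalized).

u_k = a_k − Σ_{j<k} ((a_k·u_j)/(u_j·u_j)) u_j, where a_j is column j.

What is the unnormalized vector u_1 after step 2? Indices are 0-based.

Step 1: u_0 = a_0 = (3, -4, -3).
Step 2: u_1 = a_1 − (4/17)·u_0 = (-46/17, -18/17, -22/17).

u_1 = (-46/17, -18/17, -22/17)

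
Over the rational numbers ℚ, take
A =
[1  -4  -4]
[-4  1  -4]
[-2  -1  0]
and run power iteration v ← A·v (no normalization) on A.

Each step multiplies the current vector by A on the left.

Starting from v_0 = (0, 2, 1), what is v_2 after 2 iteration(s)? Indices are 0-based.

v_0 = (0, 2, 1).
v_1 = A·v_0 = (-12, -2, -2).
v_2 = A·v_1 = (4, 54, 26).

v_2 = (4, 54, 26)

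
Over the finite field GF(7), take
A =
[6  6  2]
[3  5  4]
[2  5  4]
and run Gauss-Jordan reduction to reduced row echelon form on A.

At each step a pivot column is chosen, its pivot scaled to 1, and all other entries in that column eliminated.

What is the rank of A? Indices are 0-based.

[1] R0 /= 6  ⇒  (1, 1, 5)
     R1 -= 3·R0  ⇒  (0, 2, 3)
     R2 -= 2·R0  ⇒  (0, 3, 1)
[2] R1 /= 2  ⇒  (0, 1, 5)
     R0 -= 1·R1  ⇒  (1, 0, 0)
     R2 -= 3·R1  ⇒  (0, 0, 0)
column 2 empty below row 2

rank = 2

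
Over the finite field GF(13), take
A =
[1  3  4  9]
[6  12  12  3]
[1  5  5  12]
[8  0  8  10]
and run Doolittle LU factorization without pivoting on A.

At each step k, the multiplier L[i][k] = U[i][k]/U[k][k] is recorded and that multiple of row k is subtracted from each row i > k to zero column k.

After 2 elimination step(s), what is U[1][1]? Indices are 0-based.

k=0: U[0][0]=1
  eliminate (1,0): mult=6, new row 1: (0, 7, 1, 1); set L[1][0]=6
  eliminate (2,0): mult=1, new row 2: (0, 2, 1, 3); set L[2][0]=1
  eliminate (3,0): mult=8, new row 3: (0, 2, 2, 3); set L[3][0]=8
k=1: U[1][1]=7
  eliminate (2,1): mult=4, new row 2: (0, 0, 10, 12); set L[2][1]=4
  eliminate (3,1): mult=4, new row 3: (0, 0, 11, 12); set L[3][1]=4

U[1][1] = 7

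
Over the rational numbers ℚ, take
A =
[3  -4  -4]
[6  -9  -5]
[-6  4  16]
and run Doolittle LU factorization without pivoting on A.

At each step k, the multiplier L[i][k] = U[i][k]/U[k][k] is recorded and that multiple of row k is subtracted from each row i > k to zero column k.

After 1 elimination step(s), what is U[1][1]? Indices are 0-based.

[col 0] pivot 3
  R1 -= 2*R0 → (0, -1, 3)  (L[1][0] := 2)
  R2 -= -2*R0 → (0, -4, 8)  (L[2][0] := -2)

U[1][1] = -1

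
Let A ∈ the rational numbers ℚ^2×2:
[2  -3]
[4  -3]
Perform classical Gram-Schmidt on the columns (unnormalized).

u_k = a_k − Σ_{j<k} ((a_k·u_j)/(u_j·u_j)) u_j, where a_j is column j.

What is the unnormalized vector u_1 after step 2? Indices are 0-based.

Step 1: u_0 = a_0 = (2, 4).
Step 2: u_1 = a_1 − (-9/10)·u_0 = (-6/5, 3/5).

u_1 = (-6/5, 3/5)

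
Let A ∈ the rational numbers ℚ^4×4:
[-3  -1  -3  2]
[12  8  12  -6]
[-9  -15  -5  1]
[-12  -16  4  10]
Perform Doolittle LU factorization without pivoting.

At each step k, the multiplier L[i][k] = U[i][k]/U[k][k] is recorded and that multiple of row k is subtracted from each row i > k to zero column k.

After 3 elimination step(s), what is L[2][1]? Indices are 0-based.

L[2][1] = -3

Step 1: pivot at (0,0) is -3.
  row1 ← row1 − (-4)·row0  ⇒  L[1][0]=-4, U row1=(0, 4, 0, 2)
  row2 ← row2 − (3)·row0  ⇒  L[2][0]=3, U row2=(0, -12, 4, -5)
  row3 ← row3 − (4)·row0  ⇒  L[3][0]=4, U row3=(0, -12, 16, 2)
Step 2: pivot at (1,1) is 4.
  row2 ← row2 − (-3)·row1  ⇒  L[2][1]=-3, U row2=(0, 0, 4, 1)
  row3 ← row3 − (-3)·row1  ⇒  L[3][1]=-3, U row3=(0, 0, 16, 8)
Step 3: pivot at (2,2) is 4.
  row3 ← row3 − (4)·row2  ⇒  L[3][2]=4, U row3=(0, 0, 0, 4)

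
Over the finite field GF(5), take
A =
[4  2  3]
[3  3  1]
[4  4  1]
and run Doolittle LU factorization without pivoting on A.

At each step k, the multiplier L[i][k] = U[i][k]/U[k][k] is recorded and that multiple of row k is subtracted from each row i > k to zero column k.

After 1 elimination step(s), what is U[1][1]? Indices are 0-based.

Step 1: pivot at (0,0) is 4.
  row1 ← row1 − (2)·row0  ⇒  L[1][0]=2, U row1=(0, 4, 0)
  row2 ← row2 − (1)·row0  ⇒  L[2][0]=1, U row2=(0, 2, 3)

U[1][1] = 4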